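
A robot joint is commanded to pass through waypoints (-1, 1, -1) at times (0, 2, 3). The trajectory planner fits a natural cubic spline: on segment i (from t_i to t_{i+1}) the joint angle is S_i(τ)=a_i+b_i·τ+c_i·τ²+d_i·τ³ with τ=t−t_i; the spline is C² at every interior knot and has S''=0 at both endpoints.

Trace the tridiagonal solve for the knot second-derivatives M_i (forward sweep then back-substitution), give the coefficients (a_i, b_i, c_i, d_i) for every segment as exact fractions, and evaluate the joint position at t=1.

  seg 0: a=-1 b=2 c=0 d=-1/4
  seg 1: a=1 b=-1 c=-3/2 d=1/2
S(1) = 3/4

Δ: Δ0=1, Δ1=-2
row 1: diag=6, rhs=-18; c'=1/6, d'=-3
back: M1=-3
M: M0=0, M1=-3, M2=0
seg 0: a=-1, c=M0/2=0, d=(M1−M0)/(6·2)=-1/4, b=Δ0−h0·(2M0+M1)/6=2
seg 1: a=1, c=M1/2=-3/2, d=(M2−M1)/(6·1)=1/2, b=Δ1−h1·(2M1+M2)/6=-1
t_q=1 → seg 0, τ=1; S=-1+2·τ+0·τ²+-1/4·τ³=3/4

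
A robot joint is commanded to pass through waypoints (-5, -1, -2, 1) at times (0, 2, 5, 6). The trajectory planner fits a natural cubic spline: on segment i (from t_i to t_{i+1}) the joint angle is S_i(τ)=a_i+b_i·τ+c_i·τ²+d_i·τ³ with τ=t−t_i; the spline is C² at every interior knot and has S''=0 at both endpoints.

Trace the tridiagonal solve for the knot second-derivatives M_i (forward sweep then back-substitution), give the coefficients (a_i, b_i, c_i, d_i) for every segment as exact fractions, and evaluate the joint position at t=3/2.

Δ: Δ0=2, Δ1=-1/3, Δ2=3
row 1: diag=10, rhs=-14; c'=3/10, d'=-7/5
row 2: denom=8−3·3/10=71/10; d'=(20−3·-7/5)/(71/10)=242/71
back: M2=242/71
back: M1=-7/5−3/10·242/71=-172/71
M: M0=0, M1=-172/71, M2=242/71, M3=0
seg 0: a=-5, c=M0/2=0, d=(M1−M0)/(6·2)=-43/213, b=Δ0−h0·(2M0+M1)/6=598/213
seg 1: a=-1, c=M1/2=-86/71, d=(M2−M1)/(6·3)=23/71, b=Δ1−h1·(2M1+M2)/6=82/213
seg 2: a=-2, c=M2/2=121/71, d=(M3−M2)/(6·1)=-121/213, b=Δ2−h2·(2M2+M3)/6=397/213
t_q=3/2 → seg 0, τ=3/2; S=-5+598/213·τ+0·τ²+-43/213·τ³=-835/568

  seg 0: a=-5 b=598/213 c=0 d=-43/213
  seg 1: a=-1 b=82/213 c=-86/71 d=23/71
  seg 2: a=-2 b=397/213 c=121/71 d=-121/213
S(3/2) = -835/568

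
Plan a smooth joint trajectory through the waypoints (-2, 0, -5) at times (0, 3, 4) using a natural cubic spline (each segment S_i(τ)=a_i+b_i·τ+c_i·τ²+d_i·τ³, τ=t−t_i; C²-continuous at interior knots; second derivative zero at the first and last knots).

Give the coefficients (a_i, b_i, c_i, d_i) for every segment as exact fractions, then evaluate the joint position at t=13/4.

  seg 0: a=-2 b=67/24 c=0 d=-17/72
  seg 1: a=0 b=-43/12 c=-17/8 d=17/24
S(13/4) = -521/512

Δ: Δ0=2/3, Δ1=-5
row 1: diag=8, rhs=-34; c'=1/8, d'=-17/4
back: M1=-17/4
M: M0=0, M1=-17/4, M2=0
seg 0: a=-2, c=M0/2=0, d=(M1−M0)/(6·3)=-17/72, b=Δ0−h0·(2M0+M1)/6=67/24
seg 1: a=0, c=M1/2=-17/8, d=(M2−M1)/(6·1)=17/24, b=Δ1−h1·(2M1+M2)/6=-43/12
t_q=13/4 → seg 1, τ=1/4; S=0+-43/12·τ+-17/8·τ²+17/24·τ³=-521/512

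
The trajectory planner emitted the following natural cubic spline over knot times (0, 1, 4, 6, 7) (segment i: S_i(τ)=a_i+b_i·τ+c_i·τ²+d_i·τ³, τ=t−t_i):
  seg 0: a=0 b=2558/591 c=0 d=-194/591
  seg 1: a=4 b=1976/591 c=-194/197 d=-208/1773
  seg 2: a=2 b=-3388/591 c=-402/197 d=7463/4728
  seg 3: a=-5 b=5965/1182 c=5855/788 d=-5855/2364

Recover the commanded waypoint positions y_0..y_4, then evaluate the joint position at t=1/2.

y_0=0 y_1=4 y_2=2 y_3=-5 y_4=5
S(1/2) = 1673/788

y_0 = S_0(0) = a_0 = 0
y_1 = S_1(0) = a_1 = 4
y_2 = S_2(0) = a_2 = 2
y_3 = S_3(0) = a_3 = -5
y_4 = S_3(1) = 5
t_q=1/2 is in segment 0 (τ=1/2); S_0(τ)=1673/788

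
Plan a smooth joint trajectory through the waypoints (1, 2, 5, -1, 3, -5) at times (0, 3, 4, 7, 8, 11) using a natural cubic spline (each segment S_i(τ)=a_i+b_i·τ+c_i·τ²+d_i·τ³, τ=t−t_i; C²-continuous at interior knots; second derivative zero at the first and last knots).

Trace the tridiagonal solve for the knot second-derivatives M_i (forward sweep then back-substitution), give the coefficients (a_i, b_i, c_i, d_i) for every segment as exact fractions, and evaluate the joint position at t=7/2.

Δ: Δ0=1/3, Δ1=3, Δ2=-2, Δ3=4, Δ4=-8/3
row 1: diag=8, rhs=16; c'=1/8, d'=2
row 2: denom=8−1·1/8=63/8; d'=(-30−1·2)/(63/8)=-256/63
row 3: denom=8−3·8/21=48/7; d'=(36−3·-256/63)/(48/7)=253/36
row 4: denom=8−1·7/48=377/48; d'=(-40−1·253/36)/(377/48)=-6772/1131
back: M4=-6772/1131
back: M3=253/36−7/48·-6772/1131=8936/1131
back: M2=-256/63−8/21·8936/1131=-8000/1131
back: M1=2−1/8·-8000/1131=3262/1131
M: M0=0, M1=3262/1131, M2=-8000/1131, M3=8936/1131, M4=-6772/1131, M5=0
seg 0: a=1, c=M0/2=0, d=(M1−M0)/(6·3)=1631/10179, b=Δ0−h0·(2M0+M1)/6=-418/377
seg 1: a=2, c=M1/2=1631/1131, d=(M2−M1)/(6·1)=-1877/1131, b=Δ1−h1·(2M1+M2)/6=1213/377
seg 2: a=5, c=M2/2=-4000/1131, d=(M3−M2)/(6·3)=292/351, b=Δ2−h2·(2M2+M3)/6=1270/1131
seg 3: a=-1, c=M3/2=4468/1131, d=(M4−M3)/(6·1)=-2618/1131, b=Δ3−h3·(2M3+M4)/6=2674/1131
seg 4: a=3, c=M4/2=-3386/1131, d=(M5−M4)/(6·3)=3386/10179, b=Δ4−h4·(2M4+M5)/6=1252/377
t_q=7/2 → seg 1, τ=1/2; S=2+1213/377·τ+1631/1131·τ²+-1877/1131·τ³=34037/9048

  seg 0: a=1 b=-418/377 c=0 d=1631/10179
  seg 1: a=2 b=1213/377 c=1631/1131 d=-1877/1131
  seg 2: a=5 b=1270/1131 c=-4000/1131 d=292/351
  seg 3: a=-1 b=2674/1131 c=4468/1131 d=-2618/1131
  seg 4: a=3 b=1252/377 c=-3386/1131 d=3386/10179
S(7/2) = 34037/9048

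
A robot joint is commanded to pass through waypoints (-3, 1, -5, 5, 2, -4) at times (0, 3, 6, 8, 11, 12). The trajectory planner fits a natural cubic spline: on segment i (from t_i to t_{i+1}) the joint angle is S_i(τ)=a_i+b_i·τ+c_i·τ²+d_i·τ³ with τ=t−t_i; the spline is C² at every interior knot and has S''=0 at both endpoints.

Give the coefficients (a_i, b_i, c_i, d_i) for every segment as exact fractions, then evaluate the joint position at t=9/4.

Δ: Δ0=4/3, Δ1=-2, Δ2=5, Δ3=-1, Δ4=-6
row 1: diag=12, rhs=-20; c'=1/4, d'=-5/3
row 2: denom=10−3·1/4=37/4; d'=(42−3·-5/3)/(37/4)=188/37
row 3: denom=10−2·8/37=354/37; d'=(-36−2·188/37)/(354/37)=-854/177
row 4: denom=8−3·37/118=833/118; d'=(-30−3·-854/177)/(833/118)=-1832/833
back: M4=-1832/833
back: M3=-854/177−37/118·-1832/833=-10334/2499
back: M2=188/37−8/37·-10334/2499=14932/2499
back: M1=-5/3−1/4·14932/2499=-7898/2499
M: M0=0, M1=-7898/2499, M2=14932/2499, M3=-10334/2499, M4=-1832/833, M5=0
seg 0: a=-3, c=M0/2=0, d=(M1−M0)/(6·3)=-3949/22491, b=Δ0−h0·(2M0+M1)/6=2427/833
seg 1: a=1, c=M1/2=-3949/2499, d=(M2−M1)/(6·3)=3805/7497, b=Δ1−h1·(2M1+M2)/6=-1522/833
seg 2: a=-5, c=M2/2=7466/2499, d=(M3−M2)/(6·2)=-4211/4998, b=Δ2−h2·(2M2+M3)/6=285/119
seg 3: a=5, c=M3/2=-5167/2499, d=(M4−M3)/(6·3)=2419/22491, b=Δ3−h3·(2M3+M4)/6=10583/2499
seg 4: a=2, c=M4/2=-916/833, d=(M5−M4)/(6·1)=916/2499, b=Δ4−h4·(2M4+M5)/6=-13162/2499
t_q=9/4 → seg 0, τ=9/4; S=-3+2427/833·τ+0·τ²+-3949/22491·τ³=11847/7616

  seg 0: a=-3 b=2427/833 c=0 d=-3949/22491
  seg 1: a=1 b=-1522/833 c=-3949/2499 d=3805/7497
  seg 2: a=-5 b=285/119 c=7466/2499 d=-4211/4998
  seg 3: a=5 b=10583/2499 c=-5167/2499 d=2419/22491
  seg 4: a=2 b=-13162/2499 c=-916/833 d=916/2499
S(9/4) = 11847/7616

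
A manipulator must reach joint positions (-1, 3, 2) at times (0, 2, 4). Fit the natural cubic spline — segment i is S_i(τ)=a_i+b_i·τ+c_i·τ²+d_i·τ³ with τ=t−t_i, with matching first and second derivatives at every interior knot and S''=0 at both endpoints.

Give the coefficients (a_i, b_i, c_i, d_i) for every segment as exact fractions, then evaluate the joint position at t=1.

  seg 0: a=-1 b=21/8 c=0 d=-5/32
  seg 1: a=3 b=3/4 c=-15/16 d=5/32
S(1) = 47/32

Δ: Δ0=2, Δ1=-1/2
row 1: diag=8, rhs=-15; c'=1/4, d'=-15/8
back: M1=-15/8
M: M0=0, M1=-15/8, M2=0
seg 0: a=-1, c=M0/2=0, d=(M1−M0)/(6·2)=-5/32, b=Δ0−h0·(2M0+M1)/6=21/8
seg 1: a=3, c=M1/2=-15/16, d=(M2−M1)/(6·2)=5/32, b=Δ1−h1·(2M1+M2)/6=3/4
t_q=1 → seg 0, τ=1; S=-1+21/8·τ+0·τ²+-5/32·τ³=47/32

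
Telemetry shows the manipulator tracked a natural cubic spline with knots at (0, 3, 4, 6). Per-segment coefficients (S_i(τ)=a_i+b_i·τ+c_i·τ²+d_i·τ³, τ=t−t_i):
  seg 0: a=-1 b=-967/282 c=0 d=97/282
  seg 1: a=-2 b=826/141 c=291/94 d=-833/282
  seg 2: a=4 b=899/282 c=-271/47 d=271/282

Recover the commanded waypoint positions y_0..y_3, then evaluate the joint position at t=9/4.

y_0=-1 y_1=-2 y_2=4 y_3=-5
S(9/4) = -28861/6016

y_0 = S_0(0) = a_0 = -1
y_1 = S_1(0) = a_1 = -2
y_2 = S_2(0) = a_2 = 4
y_3 = S_2(2) = -5
t_q=9/4 is in segment 0 (τ=9/4); S_0(τ)=-28861/6016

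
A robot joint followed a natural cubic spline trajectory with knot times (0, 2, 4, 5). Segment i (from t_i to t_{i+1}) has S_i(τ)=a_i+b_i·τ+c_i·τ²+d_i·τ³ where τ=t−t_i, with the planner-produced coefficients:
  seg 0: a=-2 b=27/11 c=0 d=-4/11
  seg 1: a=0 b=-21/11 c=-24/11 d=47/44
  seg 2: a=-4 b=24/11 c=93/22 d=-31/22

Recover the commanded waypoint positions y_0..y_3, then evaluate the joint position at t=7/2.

y_0 = S_0(0) = a_0 = -2
y_1 = S_1(0) = a_1 = 0
y_2 = S_2(0) = a_2 = -4
y_3 = S_2(1) = 1
t_q=7/2 is in segment 1 (τ=3/2); S_1(τ)=-1467/352

y_0=-2 y_1=0 y_2=-4 y_3=1
S(7/2) = -1467/352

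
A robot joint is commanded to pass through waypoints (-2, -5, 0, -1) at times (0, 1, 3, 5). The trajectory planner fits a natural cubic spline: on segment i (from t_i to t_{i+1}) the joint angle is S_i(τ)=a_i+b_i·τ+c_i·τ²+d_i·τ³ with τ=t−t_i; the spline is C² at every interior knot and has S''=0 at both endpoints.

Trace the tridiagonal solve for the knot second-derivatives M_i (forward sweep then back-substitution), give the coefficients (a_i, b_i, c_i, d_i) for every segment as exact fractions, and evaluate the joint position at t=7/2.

Δ: Δ0=-3, Δ1=5/2, Δ2=-1/2
row 1: diag=6, rhs=33; c'=1/3, d'=11/2
row 2: denom=8−2·1/3=22/3; d'=(-18−2·11/2)/(22/3)=-87/22
back: M2=-87/22
back: M1=11/2−1/3·-87/22=75/11
M: M0=0, M1=75/11, M2=-87/22, M3=0
seg 0: a=-2, c=M0/2=0, d=(M1−M0)/(6·1)=25/22, b=Δ0−h0·(2M0+M1)/6=-91/22
seg 1: a=-5, c=M1/2=75/22, d=(M2−M1)/(6·2)=-79/88, b=Δ1−h1·(2M1+M2)/6=-8/11
seg 2: a=0, c=M2/2=-87/44, d=(M3−M2)/(6·2)=29/88, b=Δ2−h2·(2M2+M3)/6=47/22
t_q=7/2 → seg 2, τ=1/2; S=0+47/22·τ+-87/44·τ²+29/88·τ³=433/704

  seg 0: a=-2 b=-91/22 c=0 d=25/22
  seg 1: a=-5 b=-8/11 c=75/22 d=-79/88
  seg 2: a=0 b=47/22 c=-87/44 d=29/88
S(7/2) = 433/704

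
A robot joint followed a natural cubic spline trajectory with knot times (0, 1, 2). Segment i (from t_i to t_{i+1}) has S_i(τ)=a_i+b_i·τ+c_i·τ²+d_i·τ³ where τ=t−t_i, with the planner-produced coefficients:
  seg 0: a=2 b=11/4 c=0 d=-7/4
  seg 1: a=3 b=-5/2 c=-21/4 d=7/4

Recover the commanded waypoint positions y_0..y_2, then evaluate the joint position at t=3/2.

y_0=2 y_1=3 y_2=-3
S(3/2) = 21/32

y_0 = S_0(0) = a_0 = 2
y_1 = S_1(0) = a_1 = 3
y_2 = S_1(1) = -3
t_q=3/2 is in segment 1 (τ=1/2); S_1(τ)=21/32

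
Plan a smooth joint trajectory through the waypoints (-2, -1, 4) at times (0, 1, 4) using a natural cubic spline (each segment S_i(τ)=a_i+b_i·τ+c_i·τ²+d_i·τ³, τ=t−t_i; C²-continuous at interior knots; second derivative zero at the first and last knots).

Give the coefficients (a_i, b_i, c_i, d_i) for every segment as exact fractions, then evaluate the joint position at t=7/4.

  seg 0: a=-2 b=11/12 c=0 d=1/12
  seg 1: a=-1 b=7/6 c=1/4 d=-1/36
S(7/4) = 1/256

Δ: Δ0=1, Δ1=5/3
row 1: diag=8, rhs=4; c'=3/8, d'=1/2
back: M1=1/2
M: M0=0, M1=1/2, M2=0
seg 0: a=-2, c=M0/2=0, d=(M1−M0)/(6·1)=1/12, b=Δ0−h0·(2M0+M1)/6=11/12
seg 1: a=-1, c=M1/2=1/4, d=(M2−M1)/(6·3)=-1/36, b=Δ1−h1·(2M1+M2)/6=7/6
t_q=7/4 → seg 1, τ=3/4; S=-1+7/6·τ+1/4·τ²+-1/36·τ³=1/256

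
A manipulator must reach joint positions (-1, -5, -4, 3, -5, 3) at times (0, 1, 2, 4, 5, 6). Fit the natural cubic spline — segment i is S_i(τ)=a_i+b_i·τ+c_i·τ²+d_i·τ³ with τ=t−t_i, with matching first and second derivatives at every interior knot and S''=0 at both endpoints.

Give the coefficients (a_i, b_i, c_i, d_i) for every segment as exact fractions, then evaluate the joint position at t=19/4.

  seg 0: a=-1 b=-4577/930 c=0 d=857/930
  seg 1: a=-5 b=-1003/465 c=857/310 d=73/186
  seg 2: a=-4 b=4231/930 c=611/155 d=-67/30
  seg 3: a=3 b=-6029/930 c=-1466/155 d=1477/186
  seg 4: a=-5 b=-733/465 c=4453/310 d=-4453/930
S(19/4) = -76031/19840

Δ: Δ0=-4, Δ1=1, Δ2=7/2, Δ3=-8, Δ4=8
row 1: diag=4, rhs=30; c'=1/4, d'=15/2
row 2: denom=6−1·1/4=23/4; d'=(15−1·15/2)/(23/4)=30/23
row 3: denom=6−2·8/23=122/23; d'=(-69−2·30/23)/(122/23)=-27/2
row 4: denom=4−1·23/122=465/122; d'=(96−1·-27/2)/(465/122)=4453/155
back: M4=4453/155
back: M3=-27/2−23/122·4453/155=-2932/155
back: M2=30/23−8/23·-2932/155=1222/155
back: M1=15/2−1/4·1222/155=857/155
M: M0=0, M1=857/155, M2=1222/155, M3=-2932/155, M4=4453/155, M5=0
seg 0: a=-1, c=M0/2=0, d=(M1−M0)/(6·1)=857/930, b=Δ0−h0·(2M0+M1)/6=-4577/930
seg 1: a=-5, c=M1/2=857/310, d=(M2−M1)/(6·1)=73/186, b=Δ1−h1·(2M1+M2)/6=-1003/465
seg 2: a=-4, c=M2/2=611/155, d=(M3−M2)/(6·2)=-67/30, b=Δ2−h2·(2M2+M3)/6=4231/930
seg 3: a=3, c=M3/2=-1466/155, d=(M4−M3)/(6·1)=1477/186, b=Δ3−h3·(2M3+M4)/6=-6029/930
seg 4: a=-5, c=M4/2=4453/310, d=(M5−M4)/(6·1)=-4453/930, b=Δ4−h4·(2M4+M5)/6=-733/465
t_q=19/4 → seg 3, τ=3/4; S=3+-6029/930·τ+-1466/155·τ²+1477/186·τ³=-76031/19840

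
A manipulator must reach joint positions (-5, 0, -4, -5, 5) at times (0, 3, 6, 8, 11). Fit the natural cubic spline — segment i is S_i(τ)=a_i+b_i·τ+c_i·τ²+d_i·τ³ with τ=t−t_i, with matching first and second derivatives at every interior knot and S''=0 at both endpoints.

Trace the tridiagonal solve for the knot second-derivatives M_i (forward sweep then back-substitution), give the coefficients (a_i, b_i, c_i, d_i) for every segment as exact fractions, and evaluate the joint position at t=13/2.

Δ: Δ0=5/3, Δ1=-4/3, Δ2=-1/2, Δ3=10/3
row 1: diag=12, rhs=-18; c'=1/4, d'=-3/2
row 2: denom=10−3·1/4=37/4; d'=(5−3·-3/2)/(37/4)=38/37
row 3: denom=10−2·8/37=354/37; d'=(23−2·38/37)/(354/37)=775/354
back: M3=775/354
back: M2=38/37−8/37·775/354=98/177
back: M1=-3/2−1/4·98/177=-290/177
M: M0=0, M1=-290/177, M2=98/177, M3=775/354, M4=0
seg 0: a=-5, c=M0/2=0, d=(M1−M0)/(6·3)=-145/1593, b=Δ0−h0·(2M0+M1)/6=440/177
seg 1: a=0, c=M1/2=-145/177, d=(M2−M1)/(6·3)=194/1593, b=Δ1−h1·(2M1+M2)/6=5/177
seg 2: a=-4, c=M2/2=49/177, d=(M3−M2)/(6·2)=193/1416, b=Δ2−h2·(2M2+M3)/6=-283/177
seg 3: a=-5, c=M3/2=775/708, d=(M4−M3)/(6·3)=-775/6372, b=Δ3−h3·(2M3+M4)/6=135/118
t_q=13/2 → seg 2, τ=1/2; S=-4+-283/177·τ+49/177·τ²+193/1416·τ³=-17797/3776

  seg 0: a=-5 b=440/177 c=0 d=-145/1593
  seg 1: a=0 b=5/177 c=-145/177 d=194/1593
  seg 2: a=-4 b=-283/177 c=49/177 d=193/1416
  seg 3: a=-5 b=135/118 c=775/708 d=-775/6372
S(13/2) = -17797/3776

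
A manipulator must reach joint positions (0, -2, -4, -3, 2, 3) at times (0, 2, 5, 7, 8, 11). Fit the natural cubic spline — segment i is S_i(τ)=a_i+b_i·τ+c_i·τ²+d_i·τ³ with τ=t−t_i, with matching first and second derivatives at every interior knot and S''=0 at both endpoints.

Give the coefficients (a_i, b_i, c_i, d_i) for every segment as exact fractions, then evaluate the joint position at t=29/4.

  seg 0: a=0 b=-4408/3957 c=0 d=451/15828
  seg 1: a=-2 b=-3055/3957 c=451/2638 d=-1075/23742
  seg 2: a=-4 b=-7667/7914 c=-312/1319 d=1921/3957
  seg 3: a=-3 b=30949/7914 c=3530/1319 d=-12559/7914
  seg 4: a=2 b=17816/3957 c=-5499/2638 d=611/2638
S(29/4) = -317381/168832

Δ: Δ0=-1, Δ1=-2/3, Δ2=1/2, Δ3=5, Δ4=1/3
row 1: diag=10, rhs=2; c'=3/10, d'=1/5
row 2: denom=10−3·3/10=91/10; d'=(7−3·1/5)/(91/10)=64/91
row 3: denom=6−2·20/91=506/91; d'=(27−2·64/91)/(506/91)=2329/506
row 4: denom=8−1·91/506=3957/506; d'=(-28−1·2329/506)/(3957/506)=-5499/1319
back: M4=-5499/1319
back: M3=2329/506−91/506·-5499/1319=7060/1319
back: M2=64/91−20/91·7060/1319=-624/1319
back: M1=1/5−3/10·-624/1319=451/1319
M: M0=0, M1=451/1319, M2=-624/1319, M3=7060/1319, M4=-5499/1319, M5=0
seg 0: a=0, c=M0/2=0, d=(M1−M0)/(6·2)=451/15828, b=Δ0−h0·(2M0+M1)/6=-4408/3957
seg 1: a=-2, c=M1/2=451/2638, d=(M2−M1)/(6·3)=-1075/23742, b=Δ1−h1·(2M1+M2)/6=-3055/3957
seg 2: a=-4, c=M2/2=-312/1319, d=(M3−M2)/(6·2)=1921/3957, b=Δ2−h2·(2M2+M3)/6=-7667/7914
seg 3: a=-3, c=M3/2=3530/1319, d=(M4−M3)/(6·1)=-12559/7914, b=Δ3−h3·(2M3+M4)/6=30949/7914
seg 4: a=2, c=M4/2=-5499/2638, d=(M5−M4)/(6·3)=611/2638, b=Δ4−h4·(2M4+M5)/6=17816/3957
t_q=29/4 → seg 3, τ=1/4; S=-3+30949/7914·τ+3530/1319·τ²+-12559/7914·τ³=-317381/168832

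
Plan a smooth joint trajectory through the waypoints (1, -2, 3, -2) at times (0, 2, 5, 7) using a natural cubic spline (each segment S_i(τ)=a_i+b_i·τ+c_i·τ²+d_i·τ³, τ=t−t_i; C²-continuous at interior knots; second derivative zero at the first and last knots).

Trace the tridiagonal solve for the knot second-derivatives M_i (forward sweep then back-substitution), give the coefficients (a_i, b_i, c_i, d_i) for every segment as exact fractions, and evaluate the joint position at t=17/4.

  seg 0: a=1 b=-1349/546 c=0 d=265/1092
  seg 1: a=-2 b=241/546 c=265/182 d=-22/63
  seg 2: a=3 b=-137/546 c=-307/182 d=307/1092
S(17/4) = 3475/1456

Δ: Δ0=-3/2, Δ1=5/3, Δ2=-5/2
row 1: diag=10, rhs=19; c'=3/10, d'=19/10
row 2: denom=10−3·3/10=91/10; d'=(-25−3·19/10)/(91/10)=-307/91
back: M2=-307/91
back: M1=19/10−3/10·-307/91=265/91
M: M0=0, M1=265/91, M2=-307/91, M3=0
seg 0: a=1, c=M0/2=0, d=(M1−M0)/(6·2)=265/1092, b=Δ0−h0·(2M0+M1)/6=-1349/546
seg 1: a=-2, c=M1/2=265/182, d=(M2−M1)/(6·3)=-22/63, b=Δ1−h1·(2M1+M2)/6=241/546
seg 2: a=3, c=M2/2=-307/182, d=(M3−M2)/(6·2)=307/1092, b=Δ2−h2·(2M2+M3)/6=-137/546
t_q=17/4 → seg 1, τ=9/4; S=-2+241/546·τ+265/182·τ²+-22/63·τ³=3475/1456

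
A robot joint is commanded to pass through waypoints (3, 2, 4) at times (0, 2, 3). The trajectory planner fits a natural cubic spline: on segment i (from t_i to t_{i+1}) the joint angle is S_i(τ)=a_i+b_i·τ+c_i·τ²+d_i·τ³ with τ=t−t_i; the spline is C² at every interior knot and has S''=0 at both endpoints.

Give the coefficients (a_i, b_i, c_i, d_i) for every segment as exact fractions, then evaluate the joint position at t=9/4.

Δ: Δ0=-1/2, Δ1=2
row 1: diag=6, rhs=15; c'=1/6, d'=5/2
back: M1=5/2
M: M0=0, M1=5/2, M2=0
seg 0: a=3, c=M0/2=0, d=(M1−M0)/(6·2)=5/24, b=Δ0−h0·(2M0+M1)/6=-4/3
seg 1: a=2, c=M1/2=5/4, d=(M2−M1)/(6·1)=-5/12, b=Δ1−h1·(2M1+M2)/6=7/6
t_q=9/4 → seg 1, τ=1/4; S=2+7/6·τ+5/4·τ²+-5/12·τ³=605/256

  seg 0: a=3 b=-4/3 c=0 d=5/24
  seg 1: a=2 b=7/6 c=5/4 d=-5/12
S(9/4) = 605/256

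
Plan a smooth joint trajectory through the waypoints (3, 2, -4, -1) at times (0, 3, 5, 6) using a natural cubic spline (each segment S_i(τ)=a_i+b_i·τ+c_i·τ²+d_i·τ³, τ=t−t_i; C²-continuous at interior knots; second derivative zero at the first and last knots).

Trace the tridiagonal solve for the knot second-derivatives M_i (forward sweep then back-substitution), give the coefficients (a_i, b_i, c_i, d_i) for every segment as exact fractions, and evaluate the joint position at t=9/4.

  seg 0: a=3 b=7/6 c=0 d=-1/6
  seg 1: a=2 b=-10/3 c=-3/2 d=5/6
  seg 2: a=-4 b=2/3 c=7/2 d=-7/6
S(9/4) = 477/128

Δ: Δ0=-1/3, Δ1=-3, Δ2=3
row 1: diag=10, rhs=-16; c'=1/5, d'=-8/5
row 2: denom=6−2·1/5=28/5; d'=(36−2·-8/5)/(28/5)=7
back: M2=7
back: M1=-8/5−1/5·7=-3
M: M0=0, M1=-3, M2=7, M3=0
seg 0: a=3, c=M0/2=0, d=(M1−M0)/(6·3)=-1/6, b=Δ0−h0·(2M0+M1)/6=7/6
seg 1: a=2, c=M1/2=-3/2, d=(M2−M1)/(6·2)=5/6, b=Δ1−h1·(2M1+M2)/6=-10/3
seg 2: a=-4, c=M2/2=7/2, d=(M3−M2)/(6·1)=-7/6, b=Δ2−h2·(2M2+M3)/6=2/3
t_q=9/4 → seg 0, τ=9/4; S=3+7/6·τ+0·τ²+-1/6·τ³=477/128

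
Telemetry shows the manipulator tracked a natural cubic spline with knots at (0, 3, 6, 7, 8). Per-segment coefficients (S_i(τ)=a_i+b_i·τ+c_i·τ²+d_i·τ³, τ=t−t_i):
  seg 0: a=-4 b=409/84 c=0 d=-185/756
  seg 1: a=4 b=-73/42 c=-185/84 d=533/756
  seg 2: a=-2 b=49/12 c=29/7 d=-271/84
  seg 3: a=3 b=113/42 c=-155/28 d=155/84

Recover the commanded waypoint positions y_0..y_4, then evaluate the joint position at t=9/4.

y_0 = S_0(0) = a_0 = -4
y_1 = S_1(0) = a_1 = 4
y_2 = S_2(0) = a_2 = -2
y_3 = S_3(0) = a_3 = 3
y_4 = S_3(1) = 2
t_q=9/4 is in segment 0 (τ=9/4); S_0(τ)=1067/256

y_0=-4 y_1=4 y_2=-2 y_3=3 y_4=2
S(9/4) = 1067/256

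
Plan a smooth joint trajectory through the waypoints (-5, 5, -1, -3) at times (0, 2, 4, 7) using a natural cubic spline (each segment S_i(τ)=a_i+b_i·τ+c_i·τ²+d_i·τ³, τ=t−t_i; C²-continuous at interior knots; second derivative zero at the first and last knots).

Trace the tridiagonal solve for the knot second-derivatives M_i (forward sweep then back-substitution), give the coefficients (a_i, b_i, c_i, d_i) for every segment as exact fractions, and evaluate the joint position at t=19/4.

  seg 0: a=-5 b=412/57 c=0 d=-127/228
  seg 1: a=5 b=31/57 c=-127/38 d=179/228
  seg 2: a=-1 b=-194/57 c=26/19 d=-26/171
S(19/4) = -1731/608

Δ: Δ0=5, Δ1=-3, Δ2=-2/3
row 1: diag=8, rhs=-48; c'=1/4, d'=-6
row 2: denom=10−2·1/4=19/2; d'=(14−2·-6)/(19/2)=52/19
back: M2=52/19
back: M1=-6−1/4·52/19=-127/19
M: M0=0, M1=-127/19, M2=52/19, M3=0
seg 0: a=-5, c=M0/2=0, d=(M1−M0)/(6·2)=-127/228, b=Δ0−h0·(2M0+M1)/6=412/57
seg 1: a=5, c=M1/2=-127/38, d=(M2−M1)/(6·2)=179/228, b=Δ1−h1·(2M1+M2)/6=31/57
seg 2: a=-1, c=M2/2=26/19, d=(M3−M2)/(6·3)=-26/171, b=Δ2−h2·(2M2+M3)/6=-194/57
t_q=19/4 → seg 2, τ=3/4; S=-1+-194/57·τ+26/19·τ²+-26/171·τ³=-1731/608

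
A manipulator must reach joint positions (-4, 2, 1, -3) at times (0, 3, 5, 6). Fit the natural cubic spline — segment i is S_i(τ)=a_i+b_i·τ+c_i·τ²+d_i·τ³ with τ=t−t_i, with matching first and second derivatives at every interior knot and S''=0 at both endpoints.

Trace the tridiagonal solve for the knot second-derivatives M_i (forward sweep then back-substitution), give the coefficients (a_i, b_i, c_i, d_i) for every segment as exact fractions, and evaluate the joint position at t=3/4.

  seg 0: a=-4 b=17/7 c=0 d=-1/21
  seg 1: a=2 b=8/7 c=-3/7 d=-11/56
  seg 2: a=1 b=-41/14 c=-45/28 d=15/28
S(3/4) = -985/448

Δ: Δ0=2, Δ1=-1/2, Δ2=-4
row 1: diag=10, rhs=-15; c'=1/5, d'=-3/2
row 2: denom=6−2·1/5=28/5; d'=(-21−2·-3/2)/(28/5)=-45/14
back: M2=-45/14
back: M1=-3/2−1/5·-45/14=-6/7
M: M0=0, M1=-6/7, M2=-45/14, M3=0
seg 0: a=-4, c=M0/2=0, d=(M1−M0)/(6·3)=-1/21, b=Δ0−h0·(2M0+M1)/6=17/7
seg 1: a=2, c=M1/2=-3/7, d=(M2−M1)/(6·2)=-11/56, b=Δ1−h1·(2M1+M2)/6=8/7
seg 2: a=1, c=M2/2=-45/28, d=(M3−M2)/(6·1)=15/28, b=Δ2−h2·(2M2+M3)/6=-41/14
t_q=3/4 → seg 0, τ=3/4; S=-4+17/7·τ+0·τ²+-1/21·τ³=-985/448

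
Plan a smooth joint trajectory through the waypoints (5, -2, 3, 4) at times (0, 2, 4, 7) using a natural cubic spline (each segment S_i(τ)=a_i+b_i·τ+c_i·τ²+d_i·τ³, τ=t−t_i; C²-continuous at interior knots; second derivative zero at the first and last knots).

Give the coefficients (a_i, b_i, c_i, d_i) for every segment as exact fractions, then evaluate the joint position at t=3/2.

  seg 0: a=5 b=-296/57 c=0 d=193/456
  seg 1: a=-2 b=-13/114 c=193/76 d=-281/456
  seg 2: a=3 b=151/57 c=-22/19 d=22/171
S(3/2) = -1655/1216

Δ: Δ0=-7/2, Δ1=5/2, Δ2=1/3
row 1: diag=8, rhs=36; c'=1/4, d'=9/2
row 2: denom=10−2·1/4=19/2; d'=(-13−2·9/2)/(19/2)=-44/19
back: M2=-44/19
back: M1=9/2−1/4·-44/19=193/38
M: M0=0, M1=193/38, M2=-44/19, M3=0
seg 0: a=5, c=M0/2=0, d=(M1−M0)/(6·2)=193/456, b=Δ0−h0·(2M0+M1)/6=-296/57
seg 1: a=-2, c=M1/2=193/76, d=(M2−M1)/(6·2)=-281/456, b=Δ1−h1·(2M1+M2)/6=-13/114
seg 2: a=3, c=M2/2=-22/19, d=(M3−M2)/(6·3)=22/171, b=Δ2−h2·(2M2+M3)/6=151/57
t_q=3/2 → seg 0, τ=3/2; S=5+-296/57·τ+0·τ²+193/456·τ³=-1655/1216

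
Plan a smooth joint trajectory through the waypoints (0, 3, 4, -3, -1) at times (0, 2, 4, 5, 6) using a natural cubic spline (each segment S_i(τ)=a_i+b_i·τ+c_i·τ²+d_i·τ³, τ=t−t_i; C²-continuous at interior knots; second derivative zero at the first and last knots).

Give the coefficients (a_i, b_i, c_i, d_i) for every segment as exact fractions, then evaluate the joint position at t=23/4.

Δ: Δ0=3/2, Δ1=1/2, Δ2=-7, Δ3=2
row 1: diag=8, rhs=-6; c'=1/4, d'=-3/4
row 2: denom=6−2·1/4=11/2; d'=(-45−2·-3/4)/(11/2)=-87/11
row 3: denom=4−1·2/11=42/11; d'=(54−1·-87/11)/(42/11)=227/14
back: M3=227/14
back: M2=-87/11−2/11·227/14=-76/7
back: M1=-3/4−1/4·-76/7=55/28
M: M0=0, M1=55/28, M2=-76/7, M3=227/14, M4=0
seg 0: a=0, c=M0/2=0, d=(M1−M0)/(6·2)=55/336, b=Δ0−h0·(2M0+M1)/6=71/84
seg 1: a=3, c=M1/2=55/56, d=(M2−M1)/(6·2)=-359/336, b=Δ1−h1·(2M1+M2)/6=59/21
seg 2: a=4, c=M2/2=-38/7, d=(M3−M2)/(6·1)=379/84, b=Δ2−h2·(2M2+M3)/6=-73/12
seg 3: a=-3, c=M3/2=227/28, d=(M4−M3)/(6·1)=-227/84, b=Δ3−h3·(2M3+M4)/6=-143/42
t_q=23/4 → seg 3, τ=3/4; S=-3+-143/42·τ+227/28·τ²+-227/84·τ³=-3823/1792

  seg 0: a=0 b=71/84 c=0 d=55/336
  seg 1: a=3 b=59/21 c=55/56 d=-359/336
  seg 2: a=4 b=-73/12 c=-38/7 d=379/84
  seg 3: a=-3 b=-143/42 c=227/28 d=-227/84
S(23/4) = -3823/1792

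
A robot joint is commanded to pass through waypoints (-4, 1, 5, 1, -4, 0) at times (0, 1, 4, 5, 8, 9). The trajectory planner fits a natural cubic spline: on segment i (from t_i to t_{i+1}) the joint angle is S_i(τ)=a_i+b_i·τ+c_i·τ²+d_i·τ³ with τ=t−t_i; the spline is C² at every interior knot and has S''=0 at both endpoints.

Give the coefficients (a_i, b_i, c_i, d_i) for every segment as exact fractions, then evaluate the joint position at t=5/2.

  seg 0: a=-4 b=5168/987 c=0 d=-233/987
  seg 1: a=1 b=4469/987 c=-233/329 d=-352/2961
  seg 2: a=5 b=-2893/987 c=-585/329 d=100/141
  seg 3: a=1 b=-4303/987 c=115/329 d=541/2961
  seg 4: a=-4 b=2636/987 c=656/329 d=-656/987
S(5/2) = 7629/1316

Δ: Δ0=5, Δ1=4/3, Δ2=-4, Δ3=-5/3, Δ4=4
row 1: diag=8, rhs=-22; c'=3/8, d'=-11/4
row 2: denom=8−3·3/8=55/8; d'=(-32−3·-11/4)/(55/8)=-38/11
row 3: denom=8−1·8/55=432/55; d'=(14−1·-38/11)/(432/55)=20/9
row 4: denom=8−3·55/144=329/48; d'=(34−3·20/9)/(329/48)=1312/329
back: M4=1312/329
back: M3=20/9−55/144·1312/329=230/329
back: M2=-38/11−8/55·230/329=-1170/329
back: M1=-11/4−3/8·-1170/329=-466/329
M: M0=0, M1=-466/329, M2=-1170/329, M3=230/329, M4=1312/329, M5=0
seg 0: a=-4, c=M0/2=0, d=(M1−M0)/(6·1)=-233/987, b=Δ0−h0·(2M0+M1)/6=5168/987
seg 1: a=1, c=M1/2=-233/329, d=(M2−M1)/(6·3)=-352/2961, b=Δ1−h1·(2M1+M2)/6=4469/987
seg 2: a=5, c=M2/2=-585/329, d=(M3−M2)/(6·1)=100/141, b=Δ2−h2·(2M2+M3)/6=-2893/987
seg 3: a=1, c=M3/2=115/329, d=(M4−M3)/(6·3)=541/2961, b=Δ3−h3·(2M3+M4)/6=-4303/987
seg 4: a=-4, c=M4/2=656/329, d=(M5−M4)/(6·1)=-656/987, b=Δ4−h4·(2M4+M5)/6=2636/987
t_q=5/2 → seg 1, τ=3/2; S=1+4469/987·τ+-233/329·τ²+-352/2961·τ³=7629/1316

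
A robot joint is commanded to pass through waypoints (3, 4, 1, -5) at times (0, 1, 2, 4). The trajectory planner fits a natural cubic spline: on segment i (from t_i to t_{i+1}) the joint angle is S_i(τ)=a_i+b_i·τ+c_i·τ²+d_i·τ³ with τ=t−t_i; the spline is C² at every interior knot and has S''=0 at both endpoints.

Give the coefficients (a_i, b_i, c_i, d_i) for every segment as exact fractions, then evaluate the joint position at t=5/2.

  seg 0: a=3 b=47/23 c=0 d=-24/23
  seg 1: a=4 b=-25/23 c=-72/23 d=28/23
  seg 2: a=1 b=-85/23 c=12/23 d=-2/23
S(5/2) = -67/92

Δ: Δ0=1, Δ1=-3, Δ2=-3
row 1: diag=4, rhs=-24; c'=1/4, d'=-6
row 2: denom=6−1·1/4=23/4; d'=(0−1·-6)/(23/4)=24/23
back: M2=24/23
back: M1=-6−1/4·24/23=-144/23
M: M0=0, M1=-144/23, M2=24/23, M3=0
seg 0: a=3, c=M0/2=0, d=(M1−M0)/(6·1)=-24/23, b=Δ0−h0·(2M0+M1)/6=47/23
seg 1: a=4, c=M1/2=-72/23, d=(M2−M1)/(6·1)=28/23, b=Δ1−h1·(2M1+M2)/6=-25/23
seg 2: a=1, c=M2/2=12/23, d=(M3−M2)/(6·2)=-2/23, b=Δ2−h2·(2M2+M3)/6=-85/23
t_q=5/2 → seg 2, τ=1/2; S=1+-85/23·τ+12/23·τ²+-2/23·τ³=-67/92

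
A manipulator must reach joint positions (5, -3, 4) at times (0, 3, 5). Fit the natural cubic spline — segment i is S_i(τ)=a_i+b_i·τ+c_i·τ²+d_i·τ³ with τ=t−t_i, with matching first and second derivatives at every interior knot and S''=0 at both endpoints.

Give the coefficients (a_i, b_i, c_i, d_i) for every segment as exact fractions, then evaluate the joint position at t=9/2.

Δ: Δ0=-8/3, Δ1=7/2
row 1: diag=10, rhs=37; c'=1/5, d'=37/10
back: M1=37/10
M: M0=0, M1=37/10, M2=0
seg 0: a=5, c=M0/2=0, d=(M1−M0)/(6·3)=37/180, b=Δ0−h0·(2M0+M1)/6=-271/60
seg 1: a=-3, c=M1/2=37/20, d=(M2−M1)/(6·2)=-37/120, b=Δ1−h1·(2M1+M2)/6=31/30
t_q=9/2 → seg 1, τ=3/2; S=-3+31/30·τ+37/20·τ²+-37/120·τ³=107/64

  seg 0: a=5 b=-271/60 c=0 d=37/180
  seg 1: a=-3 b=31/30 c=37/20 d=-37/120
S(9/2) = 107/64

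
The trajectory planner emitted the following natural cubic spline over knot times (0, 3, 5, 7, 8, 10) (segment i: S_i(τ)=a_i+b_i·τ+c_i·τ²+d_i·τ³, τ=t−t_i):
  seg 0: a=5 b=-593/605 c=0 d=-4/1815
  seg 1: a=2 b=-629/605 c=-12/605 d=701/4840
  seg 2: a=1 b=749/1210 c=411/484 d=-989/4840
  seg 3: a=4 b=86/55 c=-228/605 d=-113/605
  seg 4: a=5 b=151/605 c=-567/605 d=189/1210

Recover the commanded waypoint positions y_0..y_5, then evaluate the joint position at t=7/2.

y_0 = S_0(0) = a_0 = 5
y_1 = S_1(0) = a_1 = 2
y_2 = S_2(0) = a_2 = 1
y_3 = S_3(0) = a_3 = 4
y_4 = S_4(0) = a_4 = 5
y_5 = S_4(2) = 3
t_q=7/2 is in segment 1 (τ=1/2); S_1(τ)=57821/38720

y_0=5 y_1=2 y_2=1 y_3=4 y_4=5 y_5=3
S(7/2) = 57821/38720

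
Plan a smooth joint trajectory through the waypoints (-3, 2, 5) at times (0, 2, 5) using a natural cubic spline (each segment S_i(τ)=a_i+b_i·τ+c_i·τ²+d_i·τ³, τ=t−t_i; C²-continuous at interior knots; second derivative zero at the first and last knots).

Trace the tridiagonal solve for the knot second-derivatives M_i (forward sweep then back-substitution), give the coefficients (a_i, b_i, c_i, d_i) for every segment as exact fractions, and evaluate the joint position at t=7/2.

Δ: Δ0=5/2, Δ1=1
row 1: diag=10, rhs=-9; c'=3/10, d'=-9/10
back: M1=-9/10
M: M0=0, M1=-9/10, M2=0
seg 0: a=-3, c=M0/2=0, d=(M1−M0)/(6·2)=-3/40, b=Δ0−h0·(2M0+M1)/6=14/5
seg 1: a=2, c=M1/2=-9/20, d=(M2−M1)/(6·3)=1/20, b=Δ1−h1·(2M1+M2)/6=19/10
t_q=7/2 → seg 1, τ=3/2; S=2+19/10·τ+-9/20·τ²+1/20·τ³=641/160

  seg 0: a=-3 b=14/5 c=0 d=-3/40
  seg 1: a=2 b=19/10 c=-9/20 d=1/20
S(7/2) = 641/160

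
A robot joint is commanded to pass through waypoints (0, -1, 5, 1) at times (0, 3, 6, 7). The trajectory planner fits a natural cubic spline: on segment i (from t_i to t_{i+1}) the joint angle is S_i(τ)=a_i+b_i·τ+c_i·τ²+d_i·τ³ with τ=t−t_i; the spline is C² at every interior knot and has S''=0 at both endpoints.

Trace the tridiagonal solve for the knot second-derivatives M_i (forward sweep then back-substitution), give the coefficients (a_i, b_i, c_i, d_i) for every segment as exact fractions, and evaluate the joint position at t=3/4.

Δ: Δ0=-1/3, Δ1=2, Δ2=-4
row 1: diag=12, rhs=14; c'=1/4, d'=7/6
row 2: denom=8−3·1/4=29/4; d'=(-36−3·7/6)/(29/4)=-158/29
back: M2=-158/29
back: M1=7/6−1/4·-158/29=220/87
M: M0=0, M1=220/87, M2=-158/29, M3=0
seg 0: a=0, c=M0/2=0, d=(M1−M0)/(6·3)=110/783, b=Δ0−h0·(2M0+M1)/6=-139/87
seg 1: a=-1, c=M1/2=110/87, d=(M2−M1)/(6·3)=-347/783, b=Δ1−h1·(2M1+M2)/6=191/87
seg 2: a=5, c=M2/2=-79/29, d=(M3−M2)/(6·1)=79/87, b=Δ2−h2·(2M2+M3)/6=-190/87
t_q=3/4 → seg 0, τ=3/4; S=0+-139/87·τ+0·τ²+110/783·τ³=-1057/928

  seg 0: a=0 b=-139/87 c=0 d=110/783
  seg 1: a=-1 b=191/87 c=110/87 d=-347/783
  seg 2: a=5 b=-190/87 c=-79/29 d=79/87
S(3/4) = -1057/928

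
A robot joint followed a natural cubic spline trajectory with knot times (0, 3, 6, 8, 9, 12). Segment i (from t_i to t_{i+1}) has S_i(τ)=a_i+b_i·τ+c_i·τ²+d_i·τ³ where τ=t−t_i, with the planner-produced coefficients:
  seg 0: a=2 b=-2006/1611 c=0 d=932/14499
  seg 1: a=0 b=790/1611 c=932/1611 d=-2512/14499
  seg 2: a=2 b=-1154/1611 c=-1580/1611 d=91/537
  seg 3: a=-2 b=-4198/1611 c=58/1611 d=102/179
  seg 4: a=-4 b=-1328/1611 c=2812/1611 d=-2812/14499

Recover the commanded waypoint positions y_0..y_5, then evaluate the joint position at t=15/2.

y_0=2 y_1=0 y_2=2 y_3=-2 y_4=-4 y_5=4
S(15/2) = -3047/4296

y_0 = S_0(0) = a_0 = 2
y_1 = S_1(0) = a_1 = 0
y_2 = S_2(0) = a_2 = 2
y_3 = S_3(0) = a_3 = -2
y_4 = S_4(0) = a_4 = -4
y_5 = S_4(3) = 4
t_q=15/2 is in segment 2 (τ=3/2); S_2(τ)=-3047/4296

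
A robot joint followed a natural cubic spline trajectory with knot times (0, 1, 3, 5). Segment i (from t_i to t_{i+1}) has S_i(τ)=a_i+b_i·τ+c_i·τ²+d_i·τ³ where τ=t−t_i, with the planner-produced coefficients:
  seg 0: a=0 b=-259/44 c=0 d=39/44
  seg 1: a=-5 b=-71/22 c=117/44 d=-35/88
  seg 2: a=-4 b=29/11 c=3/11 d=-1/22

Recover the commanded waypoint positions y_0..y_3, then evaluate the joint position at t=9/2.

y_0 = S_0(0) = a_0 = 0
y_1 = S_1(0) = a_1 = -5
y_2 = S_2(0) = a_2 = -4
y_3 = S_2(2) = 2
t_q=9/2 is in segment 2 (τ=3/2); S_2(τ)=73/176

y_0=0 y_1=-5 y_2=-4 y_3=2
S(9/2) = 73/176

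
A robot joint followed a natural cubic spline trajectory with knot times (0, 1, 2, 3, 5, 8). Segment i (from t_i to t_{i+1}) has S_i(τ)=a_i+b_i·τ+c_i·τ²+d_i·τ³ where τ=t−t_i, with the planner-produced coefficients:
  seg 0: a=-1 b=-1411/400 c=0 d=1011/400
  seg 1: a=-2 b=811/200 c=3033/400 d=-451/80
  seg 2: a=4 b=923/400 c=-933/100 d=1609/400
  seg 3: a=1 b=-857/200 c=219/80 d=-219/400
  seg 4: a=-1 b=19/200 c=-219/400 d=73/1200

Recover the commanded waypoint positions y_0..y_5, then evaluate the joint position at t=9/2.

y_0 = S_0(0) = a_0 = -1
y_1 = S_1(0) = a_1 = -2
y_2 = S_2(0) = a_2 = 4
y_3 = S_3(0) = a_3 = 1
y_4 = S_4(0) = a_4 = -1
y_5 = S_4(3) = -4
t_q=9/2 is in segment 3 (τ=3/2); S_3(τ)=-3571/3200

y_0=-1 y_1=-2 y_2=4 y_3=1 y_4=-1 y_5=-4
S(9/2) = -3571/3200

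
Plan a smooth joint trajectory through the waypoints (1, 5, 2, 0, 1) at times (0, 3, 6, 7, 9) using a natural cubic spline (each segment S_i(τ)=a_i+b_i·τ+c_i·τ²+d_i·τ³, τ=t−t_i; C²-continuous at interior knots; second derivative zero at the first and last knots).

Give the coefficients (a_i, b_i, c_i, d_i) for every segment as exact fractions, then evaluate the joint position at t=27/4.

Δ: Δ0=4/3, Δ1=-1, Δ2=-2, Δ3=1/2
row 1: diag=12, rhs=-14; c'=1/4, d'=-7/6
row 2: denom=8−3·1/4=29/4; d'=(-6−3·-7/6)/(29/4)=-10/29
row 3: denom=6−1·4/29=170/29; d'=(15−1·-10/29)/(170/29)=89/34
back: M3=89/34
back: M2=-10/29−4/29·89/34=-12/17
back: M1=-7/6−1/4·-12/17=-101/102
M: M0=0, M1=-101/102, M2=-12/17, M3=89/34, M4=0
seg 0: a=1, c=M0/2=0, d=(M1−M0)/(6·3)=-101/1836, b=Δ0−h0·(2M0+M1)/6=373/204
seg 1: a=5, c=M1/2=-101/204, d=(M2−M1)/(6·3)=29/1836, b=Δ1−h1·(2M1+M2)/6=35/102
seg 2: a=2, c=M2/2=-6/17, d=(M3−M2)/(6·1)=113/204, b=Δ2−h2·(2M2+M3)/6=-449/204
seg 3: a=0, c=M3/2=89/68, d=(M4−M3)/(6·2)=-89/408, b=Δ3−h3·(2M3+M4)/6=-127/102
t_q=27/4 → seg 2, τ=3/4; S=2+-449/204·τ+-6/17·τ²+113/204·τ³=1673/4352

  seg 0: a=1 b=373/204 c=0 d=-101/1836
  seg 1: a=5 b=35/102 c=-101/204 d=29/1836
  seg 2: a=2 b=-449/204 c=-6/17 d=113/204
  seg 3: a=0 b=-127/102 c=89/68 d=-89/408
S(27/4) = 1673/4352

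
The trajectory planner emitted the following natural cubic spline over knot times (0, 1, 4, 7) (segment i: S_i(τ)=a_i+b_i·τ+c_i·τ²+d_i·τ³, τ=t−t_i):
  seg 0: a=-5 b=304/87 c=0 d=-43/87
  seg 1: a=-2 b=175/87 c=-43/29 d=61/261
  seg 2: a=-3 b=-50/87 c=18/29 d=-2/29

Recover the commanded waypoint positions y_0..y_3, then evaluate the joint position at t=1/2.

y_0 = S_0(0) = a_0 = -5
y_1 = S_1(0) = a_1 = -2
y_2 = S_2(0) = a_2 = -3
y_3 = S_2(3) = -1
t_q=1/2 is in segment 0 (τ=1/2); S_0(τ)=-769/232

y_0=-5 y_1=-2 y_2=-3 y_3=-1
S(1/2) = -769/232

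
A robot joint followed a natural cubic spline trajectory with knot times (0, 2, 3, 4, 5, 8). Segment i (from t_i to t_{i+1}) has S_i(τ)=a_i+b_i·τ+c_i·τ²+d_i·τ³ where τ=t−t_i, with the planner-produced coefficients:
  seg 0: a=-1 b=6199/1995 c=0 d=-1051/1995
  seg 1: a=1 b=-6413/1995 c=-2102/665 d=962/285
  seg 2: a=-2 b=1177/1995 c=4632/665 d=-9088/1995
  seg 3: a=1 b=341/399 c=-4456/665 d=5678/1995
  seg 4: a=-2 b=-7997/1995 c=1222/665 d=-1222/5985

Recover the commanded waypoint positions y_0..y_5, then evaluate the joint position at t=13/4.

y_0=-1 y_1=1 y_2=-2 y_3=1 y_4=-2 y_5=-3
S(13/4) = -3959/2660

y_0 = S_0(0) = a_0 = -1
y_1 = S_1(0) = a_1 = 1
y_2 = S_2(0) = a_2 = -2
y_3 = S_3(0) = a_3 = 1
y_4 = S_4(0) = a_4 = -2
y_5 = S_4(3) = -3
t_q=13/4 is in segment 2 (τ=1/4); S_2(τ)=-3959/2660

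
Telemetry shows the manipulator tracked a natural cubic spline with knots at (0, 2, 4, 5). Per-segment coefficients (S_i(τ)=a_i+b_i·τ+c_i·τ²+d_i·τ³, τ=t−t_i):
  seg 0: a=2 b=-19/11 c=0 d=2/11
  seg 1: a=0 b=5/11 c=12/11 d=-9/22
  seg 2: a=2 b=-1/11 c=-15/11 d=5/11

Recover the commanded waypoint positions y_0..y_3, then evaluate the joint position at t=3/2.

y_0 = S_0(0) = a_0 = 2
y_1 = S_1(0) = a_1 = 0
y_2 = S_2(0) = a_2 = 2
y_3 = S_2(1) = 1
t_q=3/2 is in segment 0 (τ=3/2); S_0(τ)=1/44

y_0=2 y_1=0 y_2=2 y_3=1
S(3/2) = 1/44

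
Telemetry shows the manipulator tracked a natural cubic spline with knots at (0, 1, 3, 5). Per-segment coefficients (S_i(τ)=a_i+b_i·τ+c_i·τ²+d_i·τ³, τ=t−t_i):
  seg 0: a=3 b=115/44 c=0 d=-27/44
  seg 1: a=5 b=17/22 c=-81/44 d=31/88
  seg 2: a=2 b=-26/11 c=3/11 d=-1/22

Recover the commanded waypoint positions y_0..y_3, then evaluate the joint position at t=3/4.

y_0 = S_0(0) = a_0 = 3
y_1 = S_1(0) = a_1 = 5
y_2 = S_2(0) = a_2 = 2
y_3 = S_2(2) = -2
t_q=3/4 is in segment 0 (τ=3/4); S_0(τ)=13239/2816

y_0=3 y_1=5 y_2=2 y_3=-2
S(3/4) = 13239/2816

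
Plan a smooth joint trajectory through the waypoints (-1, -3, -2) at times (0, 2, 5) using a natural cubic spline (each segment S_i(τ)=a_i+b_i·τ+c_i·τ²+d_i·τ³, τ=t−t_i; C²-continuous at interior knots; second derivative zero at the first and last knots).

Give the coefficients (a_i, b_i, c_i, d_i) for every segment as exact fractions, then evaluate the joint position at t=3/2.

Δ: Δ0=-1, Δ1=1/3
row 1: diag=10, rhs=8; c'=3/10, d'=4/5
back: M1=4/5
M: M0=0, M1=4/5, M2=0
seg 0: a=-1, c=M0/2=0, d=(M1−M0)/(6·2)=1/15, b=Δ0−h0·(2M0+M1)/6=-19/15
seg 1: a=-3, c=M1/2=2/5, d=(M2−M1)/(6·3)=-2/45, b=Δ1−h1·(2M1+M2)/6=-7/15
t_q=3/2 → seg 0, τ=3/2; S=-1+-19/15·τ+0·τ²+1/15·τ³=-107/40

  seg 0: a=-1 b=-19/15 c=0 d=1/15
  seg 1: a=-3 b=-7/15 c=2/5 d=-2/45
S(3/2) = -107/40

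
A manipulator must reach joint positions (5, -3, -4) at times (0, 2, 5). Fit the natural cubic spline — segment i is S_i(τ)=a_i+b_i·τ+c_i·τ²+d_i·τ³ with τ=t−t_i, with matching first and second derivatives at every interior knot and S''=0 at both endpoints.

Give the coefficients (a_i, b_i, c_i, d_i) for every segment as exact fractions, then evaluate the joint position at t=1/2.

Δ: Δ0=-4, Δ1=-1/3
row 1: diag=10, rhs=22; c'=3/10, d'=11/5
back: M1=11/5
M: M0=0, M1=11/5, M2=0
seg 0: a=5, c=M0/2=0, d=(M1−M0)/(6·2)=11/60, b=Δ0−h0·(2M0+M1)/6=-71/15
seg 1: a=-3, c=M1/2=11/10, d=(M2−M1)/(6·3)=-11/90, b=Δ1−h1·(2M1+M2)/6=-38/15
t_q=1/2 → seg 0, τ=1/2; S=5+-71/15·τ+0·τ²+11/60·τ³=85/32

  seg 0: a=5 b=-71/15 c=0 d=11/60
  seg 1: a=-3 b=-38/15 c=11/10 d=-11/90
S(1/2) = 85/32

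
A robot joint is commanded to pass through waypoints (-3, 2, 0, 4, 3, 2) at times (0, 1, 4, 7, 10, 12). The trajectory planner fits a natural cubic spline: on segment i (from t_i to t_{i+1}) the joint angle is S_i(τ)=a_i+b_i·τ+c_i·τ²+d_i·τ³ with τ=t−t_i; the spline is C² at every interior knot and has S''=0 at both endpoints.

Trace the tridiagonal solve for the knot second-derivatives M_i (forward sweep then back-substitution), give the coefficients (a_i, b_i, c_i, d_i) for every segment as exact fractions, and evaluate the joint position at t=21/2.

Δ: Δ0=5, Δ1=-2/3, Δ2=4/3, Δ3=-1/3, Δ4=-1/2
row 1: diag=8, rhs=-34; c'=3/8, d'=-17/4
row 2: denom=12−3·3/8=87/8; d'=(12−3·-17/4)/(87/8)=66/29
row 3: denom=12−3·8/29=324/29; d'=(-10−3·66/29)/(324/29)=-122/81
row 4: denom=10−3·29/108=331/36; d'=(-1−3·-122/81)/(331/36)=380/993
back: M4=380/993
back: M3=-122/81−29/108·380/993=-4793/2979
back: M2=66/29−8/29·-4793/2979=8102/2979
back: M1=-17/4−3/8·8102/2979=-5233/993
M: M0=0, M1=-5233/993, M2=8102/2979, M3=-4793/2979, M4=380/993, M5=0
seg 0: a=-3, c=M0/2=0, d=(M1−M0)/(6·1)=-5233/5958, b=Δ0−h0·(2M0+M1)/6=35023/5958
seg 1: a=2, c=M1/2=-5233/1986, d=(M2−M1)/(6·3)=23801/53622, b=Δ1−h1·(2M1+M2)/6=9662/2979
seg 2: a=0, c=M2/2=4051/2979, d=(M3−M2)/(6·3)=-12895/53622, b=Δ2−h2·(2M2+M3)/6=-3467/5958
seg 3: a=4, c=M3/2=-4793/5958, d=(M4−M3)/(6·3)=5933/53622, b=Δ3−h3·(2M3+M4)/6=3230/2979
seg 4: a=3, c=M4/2=190/993, d=(M5−M4)/(6·2)=-95/2979, b=Δ4−h4·(2M4+M5)/6=-4499/5958
t_q=21/2 → seg 4, τ=1/2; S=3+-4499/5958·τ+190/993·τ²+-95/2979·τ³=21181/7944

  seg 0: a=-3 b=35023/5958 c=0 d=-5233/5958
  seg 1: a=2 b=9662/2979 c=-5233/1986 d=23801/53622
  seg 2: a=0 b=-3467/5958 c=4051/2979 d=-12895/53622
  seg 3: a=4 b=3230/2979 c=-4793/5958 d=5933/53622
  seg 4: a=3 b=-4499/5958 c=190/993 d=-95/2979
S(21/2) = 21181/7944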